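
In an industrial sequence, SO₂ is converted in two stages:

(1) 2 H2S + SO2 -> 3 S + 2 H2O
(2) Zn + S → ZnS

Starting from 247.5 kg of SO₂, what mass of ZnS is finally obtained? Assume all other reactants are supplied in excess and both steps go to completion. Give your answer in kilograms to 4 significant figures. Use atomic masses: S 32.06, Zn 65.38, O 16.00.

1129 kg

M(SO2) = 32.06 + 2(16.00) = 64.06 g/mol.
M(ZnS) = 65.38 + 32.06 = 97.44 g/mol.
247.5 kg = 247500 g.
n(SO2) = 247500 / 64.06 = 3863.6 mol.
Step 1 gives a 1:3 ratio of SO2 to S, so n(S) = 11591 mol.
In step 2 the S:ZnS ratio is 1:1, so n(ZnS) = 11591 mol.
Mass of ZnS = 11591 × 97.44 = 1.1294 × 10^6 g = 1129 kg.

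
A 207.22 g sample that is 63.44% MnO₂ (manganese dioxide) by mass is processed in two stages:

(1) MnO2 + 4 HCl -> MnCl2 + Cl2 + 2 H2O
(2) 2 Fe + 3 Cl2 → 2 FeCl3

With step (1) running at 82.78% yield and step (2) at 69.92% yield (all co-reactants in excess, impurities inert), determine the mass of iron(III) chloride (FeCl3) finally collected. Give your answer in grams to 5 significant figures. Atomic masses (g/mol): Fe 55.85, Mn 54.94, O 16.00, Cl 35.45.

Pure MnO2 = 207.22 × 0.6344 = 131.460 g.
M(MnO2) = 54.94 + 2(16.00) = 86.94 g/mol.
M(FeCl3) = 55.85 + 3(35.45) = 162.20 g/mol.
n(MnO2) = 131.460 / 86.94 = 1.51208 mol.
Step 1 (MnO2:Cl2 = 1:1): theoretical n(Cl2) = 1.51208 mol; at 82.78% yield, n(Cl2) = 1.25170 mol.
Step 2 (Cl2:FeCl3 = 3:2): theoretical n(FeCl3) = 0.834467 mol, so theoretical mass = 0.834467 × 162.20 = 135.351 g.
At 69.92% yield, actual mass of FeCl3 = 135.351 × 0.6992 = 94.6371 g.

94.637 g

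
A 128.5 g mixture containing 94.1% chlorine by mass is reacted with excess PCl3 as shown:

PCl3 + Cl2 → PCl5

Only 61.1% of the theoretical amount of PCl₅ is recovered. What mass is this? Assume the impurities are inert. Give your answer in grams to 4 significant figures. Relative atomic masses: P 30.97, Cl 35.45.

217.0 g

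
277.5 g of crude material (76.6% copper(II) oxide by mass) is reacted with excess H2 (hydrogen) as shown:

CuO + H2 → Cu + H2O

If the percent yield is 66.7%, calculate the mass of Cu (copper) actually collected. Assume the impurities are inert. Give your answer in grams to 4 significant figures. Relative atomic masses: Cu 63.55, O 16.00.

113.3 g

Pure CuO available = 277.5 g × 0.766 = 212.56 g.
M(CuO) = 63.55 + 16.00 = 79.55 g/mol.
M(Cu) = 63.55 g/mol.
n(CuO) = 212.56 g / 79.55 g/mol = 2.6721 mol.
From the equation the CuO:Cu mole ratio is 1:1, so n(Cu) = 2.6721 × 1/1 = 2.6721 mol.
Mass of Cu = 2.6721 mol × 63.55 g/mol = 169.81 g.
Actual mass collected = 169.81 g × 0.667 = 113.26 g.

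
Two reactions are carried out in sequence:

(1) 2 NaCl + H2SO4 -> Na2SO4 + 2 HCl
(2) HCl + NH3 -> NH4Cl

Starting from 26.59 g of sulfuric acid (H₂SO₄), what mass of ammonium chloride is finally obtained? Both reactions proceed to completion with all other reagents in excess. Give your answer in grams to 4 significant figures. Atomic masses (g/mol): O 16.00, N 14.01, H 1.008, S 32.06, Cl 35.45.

29.01 g

M(H2SO4) = 2(1.008) + 32.06 + 4(16.00) = 98.076 g/mol.
M(NH4Cl) = 14.01 + 4(1.008) + 35.45 = 53.492 g/mol.
n(H2SO4) = 26.590 / 98.076 = 0.27112 mol.
Step 1 gives a 1:2 ratio of H2SO4 to HCl, so n(HCl) = 0.54223 mol.
In step 2 the HCl:NH4Cl ratio is 1:1, so n(NH4Cl) = 0.54223 mol.
Mass of NH4Cl = 0.54223 × 53.492 = 29.005 g.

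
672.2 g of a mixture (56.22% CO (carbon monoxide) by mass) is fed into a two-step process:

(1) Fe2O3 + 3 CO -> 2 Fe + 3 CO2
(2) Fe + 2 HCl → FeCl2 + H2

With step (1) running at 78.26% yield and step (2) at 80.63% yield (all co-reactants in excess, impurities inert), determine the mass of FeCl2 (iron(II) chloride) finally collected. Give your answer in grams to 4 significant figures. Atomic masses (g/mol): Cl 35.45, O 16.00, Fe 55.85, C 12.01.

719.4 g

Pure CO = 672.2 × 0.5622 = 377.91 g.
M(CO) = 12.01 + 16.00 = 28.01 g/mol.
M(FeCl2) = 55.85 + 2(35.45) = 126.75 g/mol.
n(CO) = 377.91 / 28.01 = 13.492 mol.
Step 1 (CO:Fe = 3:2): theoretical n(Fe) = 8.9947 mol; at 78.26% yield, n(Fe) = 7.0392 mol.
Step 2 (Fe:FeCl2 = 1:1): theoretical n(FeCl2) = 7.0392 mol, so theoretical mass = 7.0392 × 126.75 = 892.22 g.
At 80.63% yield, actual mass of FeCl2 = 892.22 × 0.8063 = 719.40 g.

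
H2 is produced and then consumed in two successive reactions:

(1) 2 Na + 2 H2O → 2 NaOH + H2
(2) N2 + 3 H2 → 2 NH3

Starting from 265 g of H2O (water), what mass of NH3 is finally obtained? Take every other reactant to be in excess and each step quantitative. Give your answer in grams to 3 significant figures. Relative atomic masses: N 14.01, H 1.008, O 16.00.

83.5 g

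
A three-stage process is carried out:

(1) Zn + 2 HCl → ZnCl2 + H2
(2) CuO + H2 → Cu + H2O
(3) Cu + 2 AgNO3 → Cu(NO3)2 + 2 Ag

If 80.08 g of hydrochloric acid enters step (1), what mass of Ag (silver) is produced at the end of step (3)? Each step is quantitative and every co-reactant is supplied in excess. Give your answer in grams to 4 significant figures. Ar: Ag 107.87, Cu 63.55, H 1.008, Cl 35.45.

M(HCl) = 1.008 + 35.45 = 36.458 g/mol.
M(Ag) = 107.87 g/mol.
n(HCl) = 80.08 / 36.458 = 2.1965 mol.
Reaction (1): HCl→H2 ratio 2:1 ⇒ n(H2) = 1.0983 mol.
Reaction (2): H2→Cu ratio 1:1 ⇒ n(Cu) = 1.0983 mol.
Reaction (3): Cu→Ag ratio 1:2 ⇒ n(Ag) = 2.1965 mol.
Mass of Ag = 2.1965 × 107.87 = 236.94 g.

236.9 g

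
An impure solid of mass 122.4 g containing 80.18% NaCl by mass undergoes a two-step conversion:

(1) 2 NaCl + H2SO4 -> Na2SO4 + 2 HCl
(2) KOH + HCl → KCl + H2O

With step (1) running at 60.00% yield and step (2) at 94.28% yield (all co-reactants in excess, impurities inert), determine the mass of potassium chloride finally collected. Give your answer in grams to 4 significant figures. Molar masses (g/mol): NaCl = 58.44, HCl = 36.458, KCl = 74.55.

70.82 g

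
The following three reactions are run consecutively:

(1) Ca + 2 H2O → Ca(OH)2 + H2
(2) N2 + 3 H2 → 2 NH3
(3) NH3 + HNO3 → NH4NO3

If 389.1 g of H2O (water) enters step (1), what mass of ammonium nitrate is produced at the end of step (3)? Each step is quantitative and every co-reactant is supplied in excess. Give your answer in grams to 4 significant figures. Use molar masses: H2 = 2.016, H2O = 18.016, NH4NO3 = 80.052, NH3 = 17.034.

n(H2O) = 389.1 / 18.016 = 21.597 mol.
Reaction (1): H2O→H2 ratio 2:1 ⇒ n(H2) = 10.799 mol.
Reaction (2): H2→NH3 ratio 3:2 ⇒ n(NH3) = 7.1992 mol.
Reaction (3): NH3→NH4NO3 ratio 1:1 ⇒ n(NH4NO3) = 7.1992 mol.
Mass of NH4NO3 = 7.1992 × 80.052 = 576.31 g.

576.3 g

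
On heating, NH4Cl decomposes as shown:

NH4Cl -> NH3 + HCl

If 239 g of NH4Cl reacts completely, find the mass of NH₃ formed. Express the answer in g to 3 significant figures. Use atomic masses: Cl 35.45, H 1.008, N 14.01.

M(NH4Cl) = 14.01 + 4(1.008) + 35.45 = 53.492 g/mol.
M(NH3) = 14.01 + 3(1.008) = 17.034 g/mol.
n(NH4Cl) = 239.0 g / 53.492 g/mol = 4.468 mol.
From the equation the NH4Cl:NH3 mole ratio is 1:1, so n(NH3) = 4.468 × 1/1 = 4.468 mol.
Mass of NH3 = 4.468 mol × 17.034 g/mol = 76.11 g.

76.1 g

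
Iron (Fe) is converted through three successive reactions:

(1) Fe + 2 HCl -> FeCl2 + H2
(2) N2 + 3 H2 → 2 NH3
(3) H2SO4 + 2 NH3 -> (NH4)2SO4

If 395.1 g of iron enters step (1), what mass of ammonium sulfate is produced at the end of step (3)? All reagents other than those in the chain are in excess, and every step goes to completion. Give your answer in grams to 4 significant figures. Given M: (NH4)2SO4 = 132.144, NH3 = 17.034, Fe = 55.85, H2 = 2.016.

311.6 g

n(Fe) = 395.1 / 55.85 = 7.0743 mol.
Reaction (1): Fe→H2 ratio 1:1 ⇒ n(H2) = 7.0743 mol.
Reaction (2): H2→NH3 ratio 3:2 ⇒ n(NH3) = 4.7162 mol.
Reaction (3): NH3→(NH4)2SO4 ratio 2:1 ⇒ n((NH4)2SO4) = 2.3581 mol.
Mass of (NH4)2SO4 = 2.3581 × 132.144 = 311.61 g.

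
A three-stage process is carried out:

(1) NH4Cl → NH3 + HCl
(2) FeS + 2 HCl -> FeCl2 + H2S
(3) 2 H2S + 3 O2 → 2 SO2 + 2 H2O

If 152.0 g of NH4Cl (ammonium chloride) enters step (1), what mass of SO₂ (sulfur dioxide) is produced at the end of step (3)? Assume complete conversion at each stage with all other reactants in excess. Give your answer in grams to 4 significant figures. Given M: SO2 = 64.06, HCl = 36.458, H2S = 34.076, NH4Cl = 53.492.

91.01 g

n(NH4Cl) = 152.0 / 53.492 = 2.8415 mol.
Reaction (1): NH4Cl→HCl ratio 1:1 ⇒ n(HCl) = 2.8415 mol.
Reaction (2): HCl→H2S ratio 2:1 ⇒ n(H2S) = 1.4208 mol.
Reaction (3): H2S→SO2 ratio 2:2 ⇒ n(SO2) = 1.4208 mol.
Mass of SO2 = 1.4208 × 64.06 = 91.015 g.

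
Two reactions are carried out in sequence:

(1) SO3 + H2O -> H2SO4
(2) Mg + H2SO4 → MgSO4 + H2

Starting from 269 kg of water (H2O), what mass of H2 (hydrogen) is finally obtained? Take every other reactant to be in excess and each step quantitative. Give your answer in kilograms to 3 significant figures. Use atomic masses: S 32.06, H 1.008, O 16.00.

M(H2O) = 2(1.008) + 16.00 = 18.016 g/mol.
M(H2) = 2(1.008) = 2.016 g/mol.
269 kg = 269000 g.
n(H2O) = 269000 / 18.016 = 14930 mol.
Step 1 gives a 1:1 ratio of H2O to H2SO4, so n(H2SO4) = 14930 mol.
In step 2 the H2SO4:H2 ratio is 1:1, so n(H2) = 14930 mol.
Mass of H2 = 14930 × 2.016 = 30100 g = 30.1 kg.

30.1 kg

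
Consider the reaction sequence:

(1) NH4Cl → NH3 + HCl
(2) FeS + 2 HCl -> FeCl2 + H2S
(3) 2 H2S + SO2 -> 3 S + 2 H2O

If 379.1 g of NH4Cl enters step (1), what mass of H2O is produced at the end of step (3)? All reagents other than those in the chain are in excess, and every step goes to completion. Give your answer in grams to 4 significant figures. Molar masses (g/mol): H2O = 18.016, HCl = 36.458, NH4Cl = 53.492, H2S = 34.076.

n(NH4Cl) = 379.1 / 53.492 = 7.0870 mol.
Reaction (1): NH4Cl→HCl ratio 1:1 ⇒ n(HCl) = 7.0870 mol.
Reaction (2): HCl→H2S ratio 2:1 ⇒ n(H2S) = 3.5435 mol.
Reaction (3): H2S→H2O ratio 2:2 ⇒ n(H2O) = 3.5435 mol.
Mass of H2O = 3.5435 × 18.016 = 63.840 g.

63.84 g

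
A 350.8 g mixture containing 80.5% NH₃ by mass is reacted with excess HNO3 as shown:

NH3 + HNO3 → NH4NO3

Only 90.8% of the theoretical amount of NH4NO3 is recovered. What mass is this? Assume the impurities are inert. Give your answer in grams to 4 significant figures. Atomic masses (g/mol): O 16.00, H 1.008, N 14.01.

1205 g

Pure NH3 available = 350.8 g × 0.805 = 282.39 g.
M(NH3) = 14.01 + 3(1.008) = 17.034 g/mol.
M(NH4NO3) = 2(14.01) + 4(1.008) + 3(16.00) = 80.052 g/mol.
n(NH3) = 282.39 g / 17.034 g/mol = 16.578 mol.
From the equation the NH3:NH4NO3 mole ratio is 1:1, so n(NH4NO3) = 16.578 × 1/1 = 16.578 mol.
Mass of NH4NO3 = 16.578 mol × 80.052 g/mol = 1327.1 g.
Actual mass collected = 1327.1 g × 0.908 = 1205.0 g.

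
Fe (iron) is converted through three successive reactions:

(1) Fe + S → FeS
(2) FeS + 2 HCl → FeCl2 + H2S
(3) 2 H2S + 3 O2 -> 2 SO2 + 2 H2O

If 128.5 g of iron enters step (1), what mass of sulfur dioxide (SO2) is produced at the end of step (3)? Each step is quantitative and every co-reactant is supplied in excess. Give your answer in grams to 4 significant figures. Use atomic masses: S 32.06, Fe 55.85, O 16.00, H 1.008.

M(Fe) = 55.85 g/mol.
M(SO2) = 32.06 + 2(16.00) = 64.06 g/mol.
n(Fe) = 128.5 / 55.85 = 2.3008 mol.
Reaction (1): Fe→FeS ratio 1:1 ⇒ n(FeS) = 2.3008 mol.
Reaction (2): FeS→H2S ratio 1:1 ⇒ n(H2S) = 2.3008 mol.
Reaction (3): H2S→SO2 ratio 2:2 ⇒ n(SO2) = 2.3008 mol.
Mass of SO2 = 2.3008 × 64.06 = 147.39 g.

147.4 g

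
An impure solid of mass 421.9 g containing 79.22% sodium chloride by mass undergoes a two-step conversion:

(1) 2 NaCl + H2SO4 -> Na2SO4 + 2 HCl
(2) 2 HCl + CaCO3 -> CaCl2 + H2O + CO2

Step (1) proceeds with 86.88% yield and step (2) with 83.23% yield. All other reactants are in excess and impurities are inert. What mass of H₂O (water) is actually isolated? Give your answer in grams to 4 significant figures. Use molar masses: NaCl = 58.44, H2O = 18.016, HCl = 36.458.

37.25 g

Pure NaCl = 421.9 × 0.7922 = 334.23 g.
n(NaCl) = 334.23 / 58.44 = 5.7192 mol.
Step 1 (NaCl:HCl = 2:2): theoretical n(HCl) = 5.7192 mol; at 86.88% yield, n(HCl) = 4.9688 mol.
Step 2 (HCl:H2O = 2:1): theoretical n(H2O) = 2.4844 mol, so theoretical mass = 2.4844 × 18.016 = 44.759 g.
At 83.23% yield, actual mass of H2O = 44.759 × 0.8323 = 37.253 g.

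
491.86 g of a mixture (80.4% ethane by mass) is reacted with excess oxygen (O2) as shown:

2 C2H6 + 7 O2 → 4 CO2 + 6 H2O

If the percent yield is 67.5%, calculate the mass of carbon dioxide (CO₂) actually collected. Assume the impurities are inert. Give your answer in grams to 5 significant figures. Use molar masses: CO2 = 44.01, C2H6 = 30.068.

Pure C2H6 available = 491.86 g × 0.804 = 395.455 g.
n(C2H6) = 395.455 g / 30.068 g/mol = 13.1520 mol.
From the equation the C2H6:CO2 mole ratio is 2:4, so n(CO2) = 13.1520 × 4/2 = 26.3041 mol.
Mass of CO2 = 26.3041 mol × 44.01 g/mol = 1157.64 g.
Actual mass collected = 1157.64 g × 0.675 = 781.409 g.

781.41 g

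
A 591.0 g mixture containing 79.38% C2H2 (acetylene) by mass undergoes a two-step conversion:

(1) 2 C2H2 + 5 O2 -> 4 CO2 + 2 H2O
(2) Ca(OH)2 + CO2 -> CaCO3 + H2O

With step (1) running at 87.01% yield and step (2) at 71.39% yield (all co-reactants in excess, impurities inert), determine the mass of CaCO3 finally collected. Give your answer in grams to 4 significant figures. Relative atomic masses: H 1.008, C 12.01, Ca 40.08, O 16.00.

Pure C2H2 = 591.0 × 0.7938 = 469.14 g.
M(C2H2) = 2(12.01) + 2(1.008) = 26.036 g/mol.
M(CaCO3) = 40.08 + 12.01 + 3(16.00) = 100.09 g/mol.
n(C2H2) = 469.14 / 26.036 = 18.019 mol.
Step 1 (C2H2:CO2 = 2:4): theoretical n(CO2) = 36.037 mol; at 87.01% yield, n(CO2) = 31.356 mol.
Step 2 (CO2:CaCO3 = 1:1): theoretical n(CaCO3) = 31.356 mol, so theoretical mass = 31.356 × 100.09 = 3138.4 g.
At 71.39% yield, actual mass of CaCO3 = 3138.4 × 0.7139 = 2240.5 g.

2241 g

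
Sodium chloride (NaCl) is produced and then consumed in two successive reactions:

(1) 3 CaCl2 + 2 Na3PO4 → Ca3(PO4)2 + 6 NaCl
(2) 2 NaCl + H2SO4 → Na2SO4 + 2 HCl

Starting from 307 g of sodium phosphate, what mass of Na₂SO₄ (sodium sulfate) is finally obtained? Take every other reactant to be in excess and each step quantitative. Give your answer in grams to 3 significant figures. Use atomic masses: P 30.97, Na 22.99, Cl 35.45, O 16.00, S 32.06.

M(Na3PO4) = 3(22.99) + 30.97 + 4(16.00) = 163.94 g/mol.
M(Na2SO4) = 2(22.99) + 32.06 + 4(16.00) = 142.04 g/mol.
n(Na3PO4) = 307.0 / 163.94 = 1.873 mol.
Step 1 gives a 2:6 ratio of Na3PO4 to NaCl, so n(NaCl) = 5.618 mol.
In step 2 the NaCl:Na2SO4 ratio is 2:1, so n(Na2SO4) = 2.809 mol.
Mass of Na2SO4 = 2.809 × 142.04 = 399.0 g.

399 g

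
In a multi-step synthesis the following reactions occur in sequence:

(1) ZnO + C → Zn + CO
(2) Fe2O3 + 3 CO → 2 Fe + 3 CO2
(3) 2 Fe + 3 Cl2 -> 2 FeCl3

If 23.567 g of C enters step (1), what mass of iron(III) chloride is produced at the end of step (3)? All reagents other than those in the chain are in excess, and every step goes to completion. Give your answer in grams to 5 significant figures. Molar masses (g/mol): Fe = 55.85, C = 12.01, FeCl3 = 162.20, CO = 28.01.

n(C) = 23.567 / 12.01 = 1.96228 mol.
Reaction (1): C→CO ratio 1:1 ⇒ n(CO) = 1.96228 mol.
Reaction (2): CO→Fe ratio 3:2 ⇒ n(Fe) = 1.30819 mol.
Reaction (3): Fe→FeCl3 ratio 2:2 ⇒ n(FeCl3) = 1.30819 mol.
Mass of FeCl3 = 1.30819 × 162.20 = 212.188 g.

212.19 g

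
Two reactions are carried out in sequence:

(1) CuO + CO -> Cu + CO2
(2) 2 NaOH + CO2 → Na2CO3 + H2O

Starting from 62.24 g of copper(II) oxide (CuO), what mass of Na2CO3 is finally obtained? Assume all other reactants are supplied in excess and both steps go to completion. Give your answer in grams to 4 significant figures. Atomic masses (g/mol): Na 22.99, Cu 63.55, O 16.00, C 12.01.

82.93 g

M(CuO) = 63.55 + 16.00 = 79.55 g/mol.
M(Na2CO3) = 2(22.99) + 12.01 + 3(16.00) = 105.99 g/mol.
n(CuO) = 62.240 / 79.55 = 0.78240 mol.
Step 1 gives a 1:1 ratio of CuO to CO2, so n(CO2) = 0.78240 mol.
In step 2 the CO2:Na2CO3 ratio is 1:1, so n(Na2CO3) = 0.78240 mol.
Mass of Na2CO3 = 0.78240 × 105.99 = 82.927 g.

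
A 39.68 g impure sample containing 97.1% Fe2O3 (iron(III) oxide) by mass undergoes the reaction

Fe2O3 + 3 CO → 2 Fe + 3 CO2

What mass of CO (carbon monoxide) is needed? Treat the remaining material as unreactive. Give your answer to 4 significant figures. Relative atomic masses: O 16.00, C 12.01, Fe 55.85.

20.27 g

Mass of pure Fe2O3 = 39.68 g × 0.971 = 38.529 g.
M(Fe2O3) = 2(55.85) + 3(16.00) = 159.70 g/mol.
M(CO) = 12.01 + 16.00 = 28.01 g/mol.
n(Fe2O3) = 38.529 g / 159.70 g/mol = 0.24126 mol.
From the equation the Fe2O3:CO mole ratio is 1:3, so n(CO) = 0.24126 × 3/1 = 0.72378 mol.
Mass of CO = 0.72378 mol × 28.01 g/mol = 20.273 g.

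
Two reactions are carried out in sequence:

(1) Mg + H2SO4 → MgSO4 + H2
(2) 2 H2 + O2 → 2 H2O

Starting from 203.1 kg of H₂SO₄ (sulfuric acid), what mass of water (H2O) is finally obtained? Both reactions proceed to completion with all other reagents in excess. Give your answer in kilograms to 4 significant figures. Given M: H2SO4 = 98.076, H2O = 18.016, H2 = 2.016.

203.1 kg = 203100 g.
n(H2SO4) = 203100 / 98.076 = 2070.8 mol.
Step 1 gives a 1:1 ratio of H2SO4 to H2, so n(H2) = 2070.8 mol.
In step 2 the H2:H2O ratio is 2:2, so n(H2O) = 2070.8 mol.
Mass of H2O = 2070.8 × 18.016 = 37308 g = 37.31 kg.

37.31 kg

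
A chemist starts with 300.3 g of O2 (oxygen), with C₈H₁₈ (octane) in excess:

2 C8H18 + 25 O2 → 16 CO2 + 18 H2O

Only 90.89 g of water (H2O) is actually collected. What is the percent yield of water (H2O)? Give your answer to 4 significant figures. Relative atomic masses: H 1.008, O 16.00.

74.67 %

M(O2) = 2(16.00) = 32.00 g/mol.
M(H2O) = 2(1.008) + 16.00 = 18.016 g/mol.
n(O2) = 300.30 g / 32.00 g/mol = 9.3844 mol.
From the equation the O2:H2O mole ratio is 25:18, so n(H2O) = 9.3844 × 18/25 = 6.7568 mol.
Mass of H2O = 6.7568 mol × 18.016 g/mol = 121.73 g.
This is the theoretical yield. Percent yield = 90.89 g / 121.73 g × 100% = 74.665%.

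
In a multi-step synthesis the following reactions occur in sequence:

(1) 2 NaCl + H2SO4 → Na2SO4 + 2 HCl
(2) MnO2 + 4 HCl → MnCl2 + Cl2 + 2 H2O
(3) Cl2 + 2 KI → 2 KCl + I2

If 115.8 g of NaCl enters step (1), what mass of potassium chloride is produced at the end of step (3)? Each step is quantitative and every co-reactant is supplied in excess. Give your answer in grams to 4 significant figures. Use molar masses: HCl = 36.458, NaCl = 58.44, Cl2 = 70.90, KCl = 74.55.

n(NaCl) = 115.8 / 58.44 = 1.9815 mol.
Reaction (1): NaCl→HCl ratio 2:2 ⇒ n(HCl) = 1.9815 mol.
Reaction (2): HCl→Cl2 ratio 4:1 ⇒ n(Cl2) = 0.49538 mol.
Reaction (3): Cl2→KCl ratio 1:2 ⇒ n(KCl) = 0.99076 mol.
Mass of KCl = 0.99076 × 74.55 = 73.861 g.

73.86 g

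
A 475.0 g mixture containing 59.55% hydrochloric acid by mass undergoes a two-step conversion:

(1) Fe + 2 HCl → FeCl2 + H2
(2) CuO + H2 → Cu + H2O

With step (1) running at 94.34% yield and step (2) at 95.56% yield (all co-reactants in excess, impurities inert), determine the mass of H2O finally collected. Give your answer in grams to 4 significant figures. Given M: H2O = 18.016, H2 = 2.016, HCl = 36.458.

Pure HCl = 475.0 × 0.5955 = 282.86 g.
n(HCl) = 282.86 / 36.458 = 7.7586 mol.
Step 1 (HCl:H2 = 2:1): theoretical n(H2) = 3.8793 mol; at 94.34% yield, n(H2) = 3.6597 mol.
Step 2 (H2:H2O = 1:1): theoretical n(H2O) = 3.6597 mol, so theoretical mass = 3.6597 × 18.016 = 65.934 g.
At 95.56% yield, actual mass of H2O = 65.934 × 0.9556 = 63.006 g.

63.01 g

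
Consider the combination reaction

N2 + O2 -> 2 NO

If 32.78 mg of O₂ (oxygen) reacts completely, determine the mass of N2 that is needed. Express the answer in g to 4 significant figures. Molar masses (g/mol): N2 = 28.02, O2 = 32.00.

Convert: 32.78 mg = 0.032780 g.
n(O2) = 0.032780 g / 32.00 g/mol = 0.0010244 mol.
From the equation the O2:N2 mole ratio is 1:1, so n(N2) = 0.0010244 × 1/1 = 0.0010244 mol.
Mass of N2 = 0.0010244 mol × 28.02 g/mol = 0.028703 g.

0.02870 g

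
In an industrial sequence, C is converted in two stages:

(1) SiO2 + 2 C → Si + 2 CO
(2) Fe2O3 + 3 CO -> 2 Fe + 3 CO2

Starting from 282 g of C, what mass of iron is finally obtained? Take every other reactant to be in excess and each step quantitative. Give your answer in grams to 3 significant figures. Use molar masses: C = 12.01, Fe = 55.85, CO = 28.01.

n(C) = 282.0 / 12.01 = 23.48 mol.
Step 1 gives a 2:2 ratio of C to CO, so n(CO) = 23.48 mol.
In step 2 the CO:Fe ratio is 3:2, so n(Fe) = 15.65 mol.
Mass of Fe = 15.65 × 55.85 = 874.3 g.

874 g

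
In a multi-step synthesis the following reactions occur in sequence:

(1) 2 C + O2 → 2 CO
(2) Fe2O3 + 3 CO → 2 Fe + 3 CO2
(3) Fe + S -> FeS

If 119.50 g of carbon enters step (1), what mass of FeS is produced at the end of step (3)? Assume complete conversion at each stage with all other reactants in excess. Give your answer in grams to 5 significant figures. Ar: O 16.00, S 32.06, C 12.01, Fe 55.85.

583.14 g

M(C) = 12.01 g/mol.
M(FeS) = 55.85 + 32.06 = 87.91 g/mol.
n(C) = 119.50 / 12.01 = 9.95004 mol.
Reaction (1): C→CO ratio 2:2 ⇒ n(CO) = 9.95004 mol.
Reaction (2): CO→Fe ratio 3:2 ⇒ n(Fe) = 6.63336 mol.
Reaction (3): Fe→FeS ratio 1:1 ⇒ n(FeS) = 6.63336 mol.
Mass of FeS = 6.63336 × 87.91 = 583.139 g.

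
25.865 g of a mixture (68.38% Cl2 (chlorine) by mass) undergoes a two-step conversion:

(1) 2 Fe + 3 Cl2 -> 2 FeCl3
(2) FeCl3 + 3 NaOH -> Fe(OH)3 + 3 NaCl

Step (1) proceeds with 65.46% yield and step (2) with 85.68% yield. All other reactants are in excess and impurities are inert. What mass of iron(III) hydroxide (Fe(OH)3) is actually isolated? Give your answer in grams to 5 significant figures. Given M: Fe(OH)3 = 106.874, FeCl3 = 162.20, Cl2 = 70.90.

Pure Cl2 = 25.865 × 0.6838 = 17.6865 g.
n(Cl2) = 17.6865 / 70.90 = 0.249457 mol.
Step 1 (Cl2:FeCl3 = 3:2): theoretical n(FeCl3) = 0.166305 mol; at 65.46% yield, n(FeCl3) = 0.108863 mol.
Step 2 (FeCl3:Fe(OH)3 = 1:1): theoretical n(Fe(OH)3) = 0.108863 mol, so theoretical mass = 0.108863 × 106.874 = 11.6346 g.
At 85.68% yield, actual mass of Fe(OH)3 = 11.6346 × 0.8568 = 9.96854 g.

9.9685 g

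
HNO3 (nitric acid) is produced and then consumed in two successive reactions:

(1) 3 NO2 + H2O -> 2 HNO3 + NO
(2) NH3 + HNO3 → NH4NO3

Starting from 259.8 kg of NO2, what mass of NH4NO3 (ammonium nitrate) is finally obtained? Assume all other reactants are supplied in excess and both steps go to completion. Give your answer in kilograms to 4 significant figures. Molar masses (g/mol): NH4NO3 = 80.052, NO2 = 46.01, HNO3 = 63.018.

301.3 kg

259.8 kg = 259800 g.
n(NO2) = 259800 / 46.01 = 5646.6 mol.
Step 1 gives a 3:2 ratio of NO2 to HNO3, so n(HNO3) = 3764.4 mol.
In step 2 the HNO3:NH4NO3 ratio is 1:1, so n(NH4NO3) = 3764.4 mol.
Mass of NH4NO3 = 3764.4 × 80.052 = 301350 g = 301.3 kg.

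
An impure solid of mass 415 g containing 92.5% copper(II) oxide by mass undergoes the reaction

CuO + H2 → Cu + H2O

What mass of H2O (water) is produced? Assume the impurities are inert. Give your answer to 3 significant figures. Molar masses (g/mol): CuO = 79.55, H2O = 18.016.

Mass of pure CuO = 415 g × 0.925 = 383.9 g.
n(CuO) = 383.9 g / 79.55 g/mol = 4.826 mol.
From the equation the CuO:H2O mole ratio is 1:1, so n(H2O) = 4.826 × 1/1 = 4.826 mol.
Mass of H2O = 4.826 mol × 18.016 g/mol = 86.94 g.

86.9 g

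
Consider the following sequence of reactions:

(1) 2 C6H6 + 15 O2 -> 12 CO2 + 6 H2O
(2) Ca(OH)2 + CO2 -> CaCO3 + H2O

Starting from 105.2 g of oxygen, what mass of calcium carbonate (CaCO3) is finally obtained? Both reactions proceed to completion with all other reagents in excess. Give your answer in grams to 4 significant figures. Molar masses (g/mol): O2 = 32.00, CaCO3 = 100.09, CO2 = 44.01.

n(O2) = 105.20 / 32.00 = 3.2875 mol.
Step 1 gives a 15:12 ratio of O2 to CO2, so n(CO2) = 2.6300 mol.
In step 2 the CO2:CaCO3 ratio is 1:1, so n(CaCO3) = 2.6300 mol.
Mass of CaCO3 = 2.6300 × 100.09 = 263.24 g.

263.2 g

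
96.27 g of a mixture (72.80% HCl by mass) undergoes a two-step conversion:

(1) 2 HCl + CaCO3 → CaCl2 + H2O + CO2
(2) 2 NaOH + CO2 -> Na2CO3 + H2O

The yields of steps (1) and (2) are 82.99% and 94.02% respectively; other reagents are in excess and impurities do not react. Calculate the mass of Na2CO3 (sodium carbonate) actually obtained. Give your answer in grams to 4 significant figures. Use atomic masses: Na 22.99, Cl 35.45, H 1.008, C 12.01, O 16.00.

Pure HCl = 96.27 × 0.7280 = 70.085 g.
M(HCl) = 1.008 + 35.45 = 36.458 g/mol.
M(Na2CO3) = 2(22.99) + 12.01 + 3(16.00) = 105.99 g/mol.
n(HCl) = 70.085 / 36.458 = 1.9223 mol.
Step 1 (HCl:CO2 = 2:1): theoretical n(CO2) = 0.96117 mol; at 82.99% yield, n(CO2) = 0.79767 mol.
Step 2 (CO2:Na2CO3 = 1:1): theoretical n(Na2CO3) = 0.79767 mol, so theoretical mass = 0.79767 × 105.99 = 84.545 g.
At 94.02% yield, actual mass of Na2CO3 = 84.545 × 0.9402 = 79.490 g.

79.49 g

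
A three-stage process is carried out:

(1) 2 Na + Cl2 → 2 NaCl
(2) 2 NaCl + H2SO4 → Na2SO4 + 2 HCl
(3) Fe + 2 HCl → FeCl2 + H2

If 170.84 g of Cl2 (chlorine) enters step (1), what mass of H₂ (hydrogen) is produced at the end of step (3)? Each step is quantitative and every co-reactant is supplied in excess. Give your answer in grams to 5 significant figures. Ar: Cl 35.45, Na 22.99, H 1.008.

4.8577 g

M(Cl2) = 2(35.45) = 70.90 g/mol.
M(H2) = 2(1.008) = 2.016 g/mol.
n(Cl2) = 170.84 / 70.90 = 2.40959 mol.
Reaction (1): Cl2→NaCl ratio 1:2 ⇒ n(NaCl) = 4.81918 mol.
Reaction (2): NaCl→HCl ratio 2:2 ⇒ n(HCl) = 4.81918 mol.
Reaction (3): HCl→H2 ratio 2:1 ⇒ n(H2) = 2.40959 mol.
Mass of H2 = 2.40959 × 2.016 = 4.85774 g.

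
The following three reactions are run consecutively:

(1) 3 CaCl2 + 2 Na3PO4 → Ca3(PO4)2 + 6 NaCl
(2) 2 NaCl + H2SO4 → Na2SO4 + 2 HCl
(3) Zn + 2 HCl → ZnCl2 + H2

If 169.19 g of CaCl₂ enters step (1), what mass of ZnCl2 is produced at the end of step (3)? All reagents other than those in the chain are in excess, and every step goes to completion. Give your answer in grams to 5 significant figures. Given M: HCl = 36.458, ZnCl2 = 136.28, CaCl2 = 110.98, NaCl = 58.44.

207.76 g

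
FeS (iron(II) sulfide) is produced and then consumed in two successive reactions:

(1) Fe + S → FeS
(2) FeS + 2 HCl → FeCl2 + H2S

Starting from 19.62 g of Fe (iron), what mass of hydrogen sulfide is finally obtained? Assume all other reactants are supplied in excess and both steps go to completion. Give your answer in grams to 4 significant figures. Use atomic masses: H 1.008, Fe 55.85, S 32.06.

M(Fe) = 55.85 g/mol.
M(H2S) = 2(1.008) + 32.06 = 34.076 g/mol.
n(Fe) = 19.620 / 55.85 = 0.35130 mol.
Step 1 gives a 1:1 ratio of Fe to FeS, so n(FeS) = 0.35130 mol.
In step 2 the FeS:H2S ratio is 1:1, so n(H2S) = 0.35130 mol.
Mass of H2S = 0.35130 × 34.076 = 11.971 g.

11.97 g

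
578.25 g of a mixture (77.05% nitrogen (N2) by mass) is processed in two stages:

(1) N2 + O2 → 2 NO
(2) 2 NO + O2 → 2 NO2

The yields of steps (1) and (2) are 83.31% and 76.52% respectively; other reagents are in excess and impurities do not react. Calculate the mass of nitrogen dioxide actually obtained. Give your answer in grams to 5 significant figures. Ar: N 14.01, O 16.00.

932.77 g

Pure N2 = 578.25 × 0.7705 = 445.542 g.
M(N2) = 2(14.01) = 28.02 g/mol.
M(NO2) = 14.01 + 2(16.00) = 46.01 g/mol.
n(N2) = 445.542 / 28.02 = 15.9008 mol.
Step 1 (N2:NO = 1:2): theoretical n(NO) = 31.8017 mol; at 83.31% yield, n(NO) = 26.4940 mol.
Step 2 (NO:NO2 = 2:2): theoretical n(NO2) = 26.4940 mol, so theoretical mass = 26.4940 × 46.01 = 1218.99 g.
At 76.52% yield, actual mass of NO2 = 1218.99 × 0.7652 = 932.770 g.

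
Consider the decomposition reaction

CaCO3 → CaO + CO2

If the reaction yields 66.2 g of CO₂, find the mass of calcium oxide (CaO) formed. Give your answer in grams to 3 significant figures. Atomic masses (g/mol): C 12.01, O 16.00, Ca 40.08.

84.4 g

M(CO2) = 12.01 + 2(16.00) = 44.01 g/mol.
M(CaO) = 40.08 + 16.00 = 56.08 g/mol.
n(CO2) = 66.20 g / 44.01 g/mol = 1.504 mol.
From the equation the CO2:CaO mole ratio is 1:1, so n(CaO) = 1.504 × 1/1 = 1.504 mol.
Mass of CaO = 1.504 mol × 56.08 g/mol = 84.36 g.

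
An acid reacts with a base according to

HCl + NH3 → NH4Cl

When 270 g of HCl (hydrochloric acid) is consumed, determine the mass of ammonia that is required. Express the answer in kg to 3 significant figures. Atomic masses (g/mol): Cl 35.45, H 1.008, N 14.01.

0.126 kg

M(HCl) = 1.008 + 35.45 = 36.458 g/mol.
M(NH3) = 14.01 + 3(1.008) = 17.034 g/mol.
n(HCl) = 270.0 g / 36.458 g/mol = 7.406 mol.
From the equation the HCl:NH3 mole ratio is 1:1, so n(NH3) = 7.406 × 1/1 = 7.406 mol.
Mass of NH3 = 7.406 mol × 17.034 g/mol = 126.2 g.
Converting to kg: 126.2 g = 0.126 kg.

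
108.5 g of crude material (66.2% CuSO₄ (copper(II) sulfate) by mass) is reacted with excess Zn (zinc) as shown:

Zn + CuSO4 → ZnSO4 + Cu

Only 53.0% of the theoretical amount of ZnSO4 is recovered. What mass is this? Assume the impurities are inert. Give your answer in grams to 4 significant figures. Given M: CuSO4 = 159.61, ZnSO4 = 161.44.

38.50 g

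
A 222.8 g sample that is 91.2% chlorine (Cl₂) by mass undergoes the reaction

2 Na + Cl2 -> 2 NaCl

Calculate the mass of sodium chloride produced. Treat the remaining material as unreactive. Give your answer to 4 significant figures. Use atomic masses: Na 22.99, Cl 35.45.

Mass of pure Cl2 = 222.8 g × 0.912 = 203.19 g.
M(Cl2) = 2(35.45) = 70.90 g/mol.
M(NaCl) = 22.99 + 35.45 = 58.44 g/mol.
n(Cl2) = 203.19 g / 70.90 g/mol = 2.8659 mol.
From the equation the Cl2:NaCl mole ratio is 1:2, so n(NaCl) = 2.8659 × 2/1 = 5.7318 mol.
Mass of NaCl = 5.7318 mol × 58.44 g/mol = 334.97 g.

335.0 g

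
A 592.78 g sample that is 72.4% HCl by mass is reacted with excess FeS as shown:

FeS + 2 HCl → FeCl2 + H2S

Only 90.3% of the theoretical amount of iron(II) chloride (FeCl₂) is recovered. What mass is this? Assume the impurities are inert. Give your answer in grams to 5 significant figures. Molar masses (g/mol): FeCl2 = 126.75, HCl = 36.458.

Pure HCl available = 592.78 g × 0.724 = 429.173 g.
n(HCl) = 429.173 g / 36.458 g/mol = 11.7717 mol.
From the equation the HCl:FeCl2 mole ratio is 2:1, so n(FeCl2) = 11.7717 × 1/2 = 5.88585 mol.
Mass of FeCl2 = 5.88585 mol × 126.75 g/mol = 746.032 g.
Actual mass collected = 746.032 g × 0.903 = 673.667 g.

673.67 g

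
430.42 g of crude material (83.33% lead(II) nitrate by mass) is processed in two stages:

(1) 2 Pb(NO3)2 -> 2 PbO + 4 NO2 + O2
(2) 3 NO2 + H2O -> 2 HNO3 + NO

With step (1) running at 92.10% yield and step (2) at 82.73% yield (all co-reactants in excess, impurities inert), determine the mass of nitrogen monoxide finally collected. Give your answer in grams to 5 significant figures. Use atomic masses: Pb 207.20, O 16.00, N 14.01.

16.507 g

Pure Pb(NO3)2 = 430.42 × 0.8333 = 358.669 g.
M(Pb(NO3)2) = 207.20 + 2(14.01) + 6(16.00) = 331.22 g/mol.
M(NO) = 14.01 + 16.00 = 30.01 g/mol.
n(Pb(NO3)2) = 358.669 / 331.22 = 1.08287 mol.
Step 1 (Pb(NO3)2:NO2 = 2:4): theoretical n(NO2) = 2.16574 mol; at 92.10% yield, n(NO2) = 1.99465 mol.
Step 2 (NO2:NO = 3:1): theoretical n(NO) = 0.664884 mol, so theoretical mass = 0.664884 × 30.01 = 19.9532 g.
At 82.73% yield, actual mass of NO = 19.9532 × 0.8273 = 16.5072 g.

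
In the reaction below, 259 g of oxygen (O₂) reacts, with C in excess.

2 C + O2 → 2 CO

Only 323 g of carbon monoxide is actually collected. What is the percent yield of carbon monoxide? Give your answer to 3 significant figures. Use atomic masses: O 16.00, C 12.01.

71.2 %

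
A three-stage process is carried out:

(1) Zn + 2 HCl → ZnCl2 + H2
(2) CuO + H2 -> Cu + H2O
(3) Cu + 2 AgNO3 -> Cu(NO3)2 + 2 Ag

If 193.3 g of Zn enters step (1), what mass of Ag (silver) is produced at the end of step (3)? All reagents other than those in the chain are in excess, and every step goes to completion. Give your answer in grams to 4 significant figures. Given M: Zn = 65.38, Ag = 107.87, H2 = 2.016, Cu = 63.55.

637.8 g

n(Zn) = 193.3 / 65.38 = 2.9566 mol.
Reaction (1): Zn→H2 ratio 1:1 ⇒ n(H2) = 2.9566 mol.
Reaction (2): H2→Cu ratio 1:1 ⇒ n(Cu) = 2.9566 mol.
Reaction (3): Cu→Ag ratio 1:2 ⇒ n(Ag) = 5.9131 mol.
Mass of Ag = 5.9131 × 107.87 = 637.85 g.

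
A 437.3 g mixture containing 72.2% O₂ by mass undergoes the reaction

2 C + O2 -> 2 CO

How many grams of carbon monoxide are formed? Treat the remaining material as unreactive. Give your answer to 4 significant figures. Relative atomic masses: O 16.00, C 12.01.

Mass of pure O2 = 437.3 g × 0.722 = 315.73 g.
M(O2) = 2(16.00) = 32.00 g/mol.
M(CO) = 12.01 + 16.00 = 28.01 g/mol.
n(O2) = 315.73 g / 32.00 g/mol = 9.8666 mol.
From the equation the O2:CO mole ratio is 1:2, so n(CO) = 9.8666 × 2/1 = 19.733 mol.
Mass of CO = 19.733 mol × 28.01 g/mol = 552.73 g.

552.7 g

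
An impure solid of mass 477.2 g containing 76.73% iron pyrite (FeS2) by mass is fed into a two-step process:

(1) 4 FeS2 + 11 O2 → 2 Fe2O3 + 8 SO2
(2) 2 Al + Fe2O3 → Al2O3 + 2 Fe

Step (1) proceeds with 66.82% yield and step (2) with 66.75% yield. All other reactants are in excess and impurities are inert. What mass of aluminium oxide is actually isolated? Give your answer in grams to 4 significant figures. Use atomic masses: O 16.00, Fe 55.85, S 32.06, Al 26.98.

Pure FeS2 = 477.2 × 0.7673 = 366.16 g.
M(FeS2) = 55.85 + 2(32.06) = 119.97 g/mol.
M(Al2O3) = 2(26.98) + 3(16.00) = 101.96 g/mol.
n(FeS2) = 366.16 / 119.97 = 3.0521 mol.
Step 1 (FeS2:Fe2O3 = 4:2): theoretical n(Fe2O3) = 1.5260 mol; at 66.82% yield, n(Fe2O3) = 1.0197 mol.
Step 2 (Fe2O3:Al2O3 = 1:1): theoretical n(Al2O3) = 1.0197 mol, so theoretical mass = 1.0197 × 101.96 = 103.97 g.
At 66.75% yield, actual mass of Al2O3 = 103.97 × 0.6675 = 69.399 g.

69.40 g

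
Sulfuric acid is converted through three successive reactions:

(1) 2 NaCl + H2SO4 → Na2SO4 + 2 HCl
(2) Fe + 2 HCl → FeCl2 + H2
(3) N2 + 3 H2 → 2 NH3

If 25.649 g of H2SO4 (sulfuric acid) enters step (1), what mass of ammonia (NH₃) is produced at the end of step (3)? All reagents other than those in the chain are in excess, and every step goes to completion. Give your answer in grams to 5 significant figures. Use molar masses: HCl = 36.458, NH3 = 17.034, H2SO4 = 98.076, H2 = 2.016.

2.9698 g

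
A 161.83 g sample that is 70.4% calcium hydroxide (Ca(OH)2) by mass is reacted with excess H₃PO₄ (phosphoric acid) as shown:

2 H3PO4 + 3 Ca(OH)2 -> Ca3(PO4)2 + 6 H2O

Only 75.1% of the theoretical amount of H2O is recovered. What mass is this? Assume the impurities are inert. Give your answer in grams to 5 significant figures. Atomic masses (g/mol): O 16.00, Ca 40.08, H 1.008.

Pure Ca(OH)2 available = 161.83 g × 0.704 = 113.928 g.
M(Ca(OH)2) = 40.08 + 2(16.00) + 2(1.008) = 74.096 g/mol.
M(H2O) = 2(1.008) + 16.00 = 18.016 g/mol.
n(Ca(OH)2) = 113.928 g / 74.096 g/mol = 1.53758 mol.
From the equation the Ca(OH)2:H2O mole ratio is 3:6, so n(H2O) = 1.53758 × 6/3 = 3.07515 mol.
Mass of H2O = 3.07515 mol × 18.016 g/mol = 55.4020 g.
Actual mass collected = 55.4020 g × 0.751 = 41.6069 g.

41.607 g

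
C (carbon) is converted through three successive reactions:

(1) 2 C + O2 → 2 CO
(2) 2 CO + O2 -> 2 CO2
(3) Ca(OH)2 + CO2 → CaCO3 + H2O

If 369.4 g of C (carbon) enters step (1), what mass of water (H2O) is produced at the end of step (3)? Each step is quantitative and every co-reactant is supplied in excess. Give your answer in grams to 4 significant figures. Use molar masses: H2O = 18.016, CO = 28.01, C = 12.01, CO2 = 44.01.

n(C) = 369.4 / 12.01 = 30.758 mol.
Reaction (1): C→CO ratio 2:2 ⇒ n(CO) = 30.758 mol.
Reaction (2): CO→CO2 ratio 2:2 ⇒ n(CO2) = 30.758 mol.
Reaction (3): CO2→H2O ratio 1:1 ⇒ n(H2O) = 30.758 mol.
Mass of H2O = 30.758 × 18.016 = 554.13 g.

554.1 g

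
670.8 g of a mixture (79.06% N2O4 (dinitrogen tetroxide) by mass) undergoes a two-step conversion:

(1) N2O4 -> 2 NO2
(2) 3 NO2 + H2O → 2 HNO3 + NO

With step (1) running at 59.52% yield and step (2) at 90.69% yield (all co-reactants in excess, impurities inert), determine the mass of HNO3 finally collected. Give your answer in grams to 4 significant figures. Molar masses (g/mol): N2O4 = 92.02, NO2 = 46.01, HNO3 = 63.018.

261.4 g

Pure N2O4 = 670.8 × 0.7906 = 530.33 g.
n(N2O4) = 530.33 / 92.02 = 5.7633 mol.
Step 1 (N2O4:NO2 = 1:2): theoretical n(NO2) = 11.527 mol; at 59.52% yield, n(NO2) = 6.8606 mol.
Step 2 (NO2:HNO3 = 3:2): theoretical n(HNO3) = 4.5737 mol, so theoretical mass = 4.5737 × 63.018 = 288.23 g.
At 90.69% yield, actual mass of HNO3 = 288.23 × 0.9069 = 261.39 g.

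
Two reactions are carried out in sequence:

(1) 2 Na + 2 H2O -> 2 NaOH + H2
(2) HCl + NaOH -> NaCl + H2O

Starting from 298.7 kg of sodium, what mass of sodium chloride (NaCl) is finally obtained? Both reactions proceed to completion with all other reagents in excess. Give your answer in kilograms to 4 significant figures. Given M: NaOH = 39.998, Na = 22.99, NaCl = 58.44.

298.7 kg = 298700 g.
n(Na) = 298700 / 22.99 = 12993 mol.
Step 1 gives a 2:2 ratio of Na to NaOH, so n(NaOH) = 12993 mol.
In step 2 the NaOH:NaCl ratio is 1:1, so n(NaCl) = 12993 mol.
Mass of NaCl = 12993 × 58.44 = 759290 g = 759.3 kg.

759.3 kg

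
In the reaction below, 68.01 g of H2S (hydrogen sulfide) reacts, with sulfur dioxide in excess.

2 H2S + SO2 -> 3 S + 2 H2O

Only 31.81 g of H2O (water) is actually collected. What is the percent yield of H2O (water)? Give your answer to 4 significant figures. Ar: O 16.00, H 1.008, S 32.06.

M(H2S) = 2(1.008) + 32.06 = 34.076 g/mol.
M(H2O) = 2(1.008) + 16.00 = 18.016 g/mol.
n(H2S) = 68.010 g / 34.076 g/mol = 1.9958 mol.
From the equation the H2S:H2O mole ratio is 2:2, so n(H2O) = 1.9958 × 2/2 = 1.9958 mol.
Mass of H2O = 1.9958 mol × 18.016 g/mol = 35.957 g.
This is the theoretical yield. Percent yield = 31.81 g / 35.957 g × 100% = 88.467%.

88.47 %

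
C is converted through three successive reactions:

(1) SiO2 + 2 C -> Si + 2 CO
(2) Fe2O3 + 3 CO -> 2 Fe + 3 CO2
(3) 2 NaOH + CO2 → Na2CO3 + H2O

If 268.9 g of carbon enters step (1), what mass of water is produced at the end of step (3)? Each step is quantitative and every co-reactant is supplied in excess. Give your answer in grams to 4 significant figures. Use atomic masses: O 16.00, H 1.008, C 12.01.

M(C) = 12.01 g/mol.
M(H2O) = 2(1.008) + 16.00 = 18.016 g/mol.
n(C) = 268.9 / 12.01 = 22.390 mol.
Reaction (1): C→CO ratio 2:2 ⇒ n(CO) = 22.390 mol.
Reaction (2): CO→CO2 ratio 3:3 ⇒ n(CO2) = 22.390 mol.
Reaction (3): CO2→H2O ratio 1:1 ⇒ n(H2O) = 22.390 mol.
Mass of H2O = 22.390 × 18.016 = 403.37 g.

403.4 g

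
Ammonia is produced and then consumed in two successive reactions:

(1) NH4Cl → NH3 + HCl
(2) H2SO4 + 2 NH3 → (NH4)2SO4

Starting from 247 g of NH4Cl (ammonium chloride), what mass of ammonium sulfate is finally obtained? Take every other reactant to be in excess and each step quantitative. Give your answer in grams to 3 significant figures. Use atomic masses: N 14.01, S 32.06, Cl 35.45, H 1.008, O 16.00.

305 g

M(NH4Cl) = 14.01 + 4(1.008) + 35.45 = 53.492 g/mol.
M((NH4)2SO4) = 2(14.01) + 8(1.008) + 32.06 + 4(16.00) = 132.144 g/mol.
n(NH4Cl) = 247.0 / 53.492 = 4.618 mol.
Step 1 gives a 1:1 ratio of NH4Cl to NH3, so n(NH3) = 4.618 mol.
In step 2 the NH3:(NH4)2SO4 ratio is 2:1, so n((NH4)2SO4) = 2.309 mol.
Mass of (NH4)2SO4 = 2.309 × 132.144 = 305.1 g.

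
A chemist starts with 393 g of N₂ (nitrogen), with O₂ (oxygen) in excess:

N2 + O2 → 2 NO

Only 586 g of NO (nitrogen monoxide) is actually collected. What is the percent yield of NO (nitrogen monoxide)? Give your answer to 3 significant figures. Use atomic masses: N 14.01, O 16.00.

M(N2) = 2(14.01) = 28.02 g/mol.
M(NO) = 14.01 + 16.00 = 30.01 g/mol.
n(N2) = 393.0 g / 28.02 g/mol = 14.03 mol.
From the equation the N2:NO mole ratio is 1:2, so n(NO) = 14.03 × 2/1 = 28.05 mol.
Mass of NO = 28.05 mol × 30.01 g/mol = 841.8 g.
This is the theoretical yield. Percent yield = 586 g / 841.8 g × 100% = 69.61%.

69.6 %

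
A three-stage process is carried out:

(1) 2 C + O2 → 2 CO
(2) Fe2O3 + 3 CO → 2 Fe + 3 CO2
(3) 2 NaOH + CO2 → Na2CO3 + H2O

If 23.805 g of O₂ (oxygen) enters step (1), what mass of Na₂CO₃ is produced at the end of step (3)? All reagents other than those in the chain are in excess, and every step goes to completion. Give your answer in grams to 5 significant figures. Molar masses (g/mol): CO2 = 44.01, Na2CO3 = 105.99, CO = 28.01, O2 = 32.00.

157.69 g

n(O2) = 23.805 / 32.00 = 0.743906 mol.
Reaction (1): O2→CO ratio 1:2 ⇒ n(CO) = 1.48781 mol.
Reaction (2): CO→CO2 ratio 3:3 ⇒ n(CO2) = 1.48781 mol.
Reaction (3): CO2→Na2CO3 ratio 1:1 ⇒ n(Na2CO3) = 1.48781 mol.
Mass of Na2CO3 = 1.48781 × 105.99 = 157.693 g.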